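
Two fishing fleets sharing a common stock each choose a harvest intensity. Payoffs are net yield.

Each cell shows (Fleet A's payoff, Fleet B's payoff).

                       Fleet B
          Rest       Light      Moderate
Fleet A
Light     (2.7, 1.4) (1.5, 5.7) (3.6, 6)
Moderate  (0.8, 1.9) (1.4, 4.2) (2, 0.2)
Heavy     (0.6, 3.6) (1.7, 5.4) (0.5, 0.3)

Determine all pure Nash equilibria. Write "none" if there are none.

(Light, Moderate) and (Heavy, Light)

(Light, Rest): Fleet B can switch to Light (1.4 → 5.7). Not NE.
(Light, Light): Fleet A can switch to Heavy (1.5 → 1.7). Not NE.
(Light, Moderate): Fleet A gets 3.6, best alternative 2; Fleet B gets 6, best alternative 5.7. No profitable deviation — NE.
(Moderate, Rest): Fleet A can switch to Light (0.8 → 2.7). Not NE.
(Moderate, Light): Fleet A can switch to Light (1.4 → 1.5). Not NE.
(Moderate, Moderate): Fleet A can switch to Light (2 → 3.6). Not NE.
(Heavy, Rest): Fleet A can switch to Light (0.6 → 2.7). Not NE.
(Heavy, Light): Fleet A gets 1.7, best alternative 1.5; Fleet B gets 5.4, best alternative 3.6. No profitable deviation — NE.
(Heavy, Moderate): Fleet A can switch to Light (0.5 → 3.6). Not NE.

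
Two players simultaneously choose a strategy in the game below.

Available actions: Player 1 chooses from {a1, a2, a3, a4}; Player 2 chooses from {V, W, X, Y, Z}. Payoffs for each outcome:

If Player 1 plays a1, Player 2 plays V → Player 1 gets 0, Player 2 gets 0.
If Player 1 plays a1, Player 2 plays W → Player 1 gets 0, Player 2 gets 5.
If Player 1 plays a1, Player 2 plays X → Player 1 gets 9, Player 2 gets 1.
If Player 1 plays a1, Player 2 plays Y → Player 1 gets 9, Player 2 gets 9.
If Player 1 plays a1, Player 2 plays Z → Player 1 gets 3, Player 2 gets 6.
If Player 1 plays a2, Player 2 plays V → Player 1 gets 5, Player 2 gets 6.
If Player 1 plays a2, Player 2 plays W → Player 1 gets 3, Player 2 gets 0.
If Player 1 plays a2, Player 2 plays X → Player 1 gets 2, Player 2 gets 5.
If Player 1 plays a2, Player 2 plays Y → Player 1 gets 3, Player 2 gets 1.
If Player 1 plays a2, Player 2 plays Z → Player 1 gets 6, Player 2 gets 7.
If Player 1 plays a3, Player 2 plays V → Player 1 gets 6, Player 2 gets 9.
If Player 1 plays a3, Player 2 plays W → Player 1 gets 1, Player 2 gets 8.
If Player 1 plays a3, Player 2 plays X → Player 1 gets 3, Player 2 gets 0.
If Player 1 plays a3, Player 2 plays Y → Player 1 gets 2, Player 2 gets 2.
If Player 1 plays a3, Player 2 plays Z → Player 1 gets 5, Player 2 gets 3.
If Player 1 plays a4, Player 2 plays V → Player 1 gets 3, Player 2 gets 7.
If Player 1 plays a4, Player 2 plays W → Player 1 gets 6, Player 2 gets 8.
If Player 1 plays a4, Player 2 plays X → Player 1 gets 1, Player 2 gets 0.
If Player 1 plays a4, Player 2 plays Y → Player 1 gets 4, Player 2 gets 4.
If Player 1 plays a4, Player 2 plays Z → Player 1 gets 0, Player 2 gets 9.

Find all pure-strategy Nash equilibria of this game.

For each strategy profile, look for a profitable unilateral deviation.
(a1, V): Player 1 can switch to a2 (0 → 5). Not NE.
(a1, W): Player 1 can switch to a2 (0 → 3). Not NE.
(a1, X): Player 2 can switch to W (1 → 5). Not NE.
(a1, Y): Player 1 gets 9, best alternative 4; Player 2 gets 9, best alternative 6. No profitable deviation — NE.
(a1, Z): Player 1 can switch to a2 (3 → 6). Not NE.
(a2, V): Player 1 can switch to a3 (5 → 6). Not NE.
(a2, W): Player 1 can switch to a4 (3 → 6). Not NE.
(a2, X): Player 1 can switch to a1 (2 → 9). Not NE.
(a2, Y): Player 1 can switch to a1 (3 → 9). Not NE.
(a2, Z): Player 1 gets 6, best alternative 5; Player 2 gets 7, best alternative 6. No profitable deviation — NE.
(a3, V): Player 1 gets 6, best alternative 5; Player 2 gets 9, best alternative 8. No profitable deviation — NE.
(a3, W): Player 1 can switch to a2 (1 → 3). Not NE.
(a3, X): Player 1 can switch to a1 (3 → 9). Not NE.
(The remaining 7 profiles each have a profitable deviation by the same check.)

Pure-strategy Nash equilibria: (a1, Y) and (a2, Z) and (a3, V)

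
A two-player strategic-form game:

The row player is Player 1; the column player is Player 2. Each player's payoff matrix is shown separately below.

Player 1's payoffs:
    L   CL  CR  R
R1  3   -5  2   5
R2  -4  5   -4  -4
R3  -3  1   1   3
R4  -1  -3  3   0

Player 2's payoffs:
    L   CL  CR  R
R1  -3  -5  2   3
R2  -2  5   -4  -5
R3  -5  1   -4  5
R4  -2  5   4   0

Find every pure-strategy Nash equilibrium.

Player 1 against L: payoffs 3, -4, -3, -1 → best response R1.
Player 1 against CL: payoffs -5, 5, 1, -3 → best response R2.
Player 1 against CR: payoffs 2, -4, 1, 3 → best response R4.
Player 1 against R: payoffs 5, -4, 3, 0 → best response R1.
Player 2 against R1: payoffs -3, -5, 2, 3 → best response R.
Player 2 against R2: payoffs -2, 5, -4, -5 → best response CL.
Player 2 against R3: payoffs -5, 1, -4, 5 → best response R.
Player 2 against R4: payoffs -2, 5, 4, 0 → best response CL.
Mutual best responses: (R1, R); (R2, CL).

The pure Nash equilibria are (R1, R) and (R2, CL).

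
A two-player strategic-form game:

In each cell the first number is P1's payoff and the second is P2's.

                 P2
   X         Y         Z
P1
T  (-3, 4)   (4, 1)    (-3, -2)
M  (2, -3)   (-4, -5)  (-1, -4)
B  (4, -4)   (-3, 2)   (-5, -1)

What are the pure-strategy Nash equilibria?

P1 against X: payoffs -3, 2, 4 → best response B.
P1 against Y: payoffs 4, -4, -3 → best response T.
P1 against Z: payoffs -3, -1, -5 → best response M.
P2 against T: payoffs 4, 1, -2 → best response X.
P2 against M: payoffs -3, -5, -4 → best response X.
P2 against B: payoffs -4, 2, -1 → best response Y.
No profile is a mutual best response for all players.

none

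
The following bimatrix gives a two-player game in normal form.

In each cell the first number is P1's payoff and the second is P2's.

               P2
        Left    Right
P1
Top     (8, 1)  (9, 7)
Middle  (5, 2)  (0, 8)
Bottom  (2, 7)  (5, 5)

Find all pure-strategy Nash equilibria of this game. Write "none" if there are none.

(Top, Left): P2 can switch to Right (1 → 7). Not NE.
(Top, Right): P1 gets 9, best alternative 5; P2 gets 7, best alternative 1. No profitable deviation — NE.
(Middle, Left): P1 can switch to Top (5 → 8). Not NE.
(Middle, Right): P1 can switch to Top (0 → 9). Not NE.
(Bottom, Left): P1 can switch to Top (2 → 8). Not NE.
(Bottom, Right): P1 can switch to Top (5 → 9). Not NE.

Pure NE: (Top, Right)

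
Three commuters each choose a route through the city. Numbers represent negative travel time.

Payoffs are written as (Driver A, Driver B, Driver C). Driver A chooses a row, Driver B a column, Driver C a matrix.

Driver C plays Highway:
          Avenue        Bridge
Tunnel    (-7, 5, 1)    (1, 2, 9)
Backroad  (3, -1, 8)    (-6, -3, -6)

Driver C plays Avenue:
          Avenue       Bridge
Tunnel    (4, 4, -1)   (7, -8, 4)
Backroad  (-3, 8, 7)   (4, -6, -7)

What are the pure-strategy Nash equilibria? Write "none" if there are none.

Pure NE: (Backroad, Avenue, Highway)

Driver A against (Avenue, Highway): payoffs -7, 3 → best response Backroad.
Driver A against (Avenue, Avenue): payoffs 4, -3 → best response Tunnel.
Driver A against (Bridge, Highway): payoffs 1, -6 → best response Tunnel.
Driver A against (Bridge, Avenue): payoffs 7, 4 → best response Tunnel.
Driver B against (Tunnel, Highway): payoffs 5, 2 → best response Avenue.
Driver B against (Tunnel, Avenue): payoffs 4, -8 → best response Avenue.
Driver B against (Backroad, Highway): payoffs -1, -3 → best response Avenue.
Driver B against (Backroad, Avenue): payoffs 8, -6 → best response Avenue.
Driver C against (Tunnel, Avenue): payoffs 1, -1 → best response Highway.
Driver C against (Tunnel, Bridge): payoffs 9, 4 → best response Highway.
Driver C against (Backroad, Avenue): payoffs 8, 7 → best response Highway.
Driver C against (Backroad, Bridge): payoffs -6, -7 → best response Highway.
Mutual best responses: (Backroad, Avenue, Highway).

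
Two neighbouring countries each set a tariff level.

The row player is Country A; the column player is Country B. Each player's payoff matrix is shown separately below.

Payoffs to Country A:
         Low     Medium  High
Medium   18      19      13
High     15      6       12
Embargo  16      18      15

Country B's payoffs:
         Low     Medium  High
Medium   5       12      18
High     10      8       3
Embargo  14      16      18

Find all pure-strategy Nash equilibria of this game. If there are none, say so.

For each player, find the best response to each opponent profile; mutual best responses are the pure NE.
Country A against Low: payoffs 18, 15, 16 → best response Medium.
Country A against Medium: payoffs 19, 6, 18 → best response Medium.
Country A against High: payoffs 13, 12, 15 → best response Embargo.
Country B against Medium: payoffs 5, 12, 18 → best response High.
Country B against High: payoffs 10, 8, 3 → best response Low.
Country B against Embargo: payoffs 14, 16, 18 → best response High.
Mutual best responses: (Embargo, High).

The unique pure-strategy Nash equilibrium is (Embargo, High).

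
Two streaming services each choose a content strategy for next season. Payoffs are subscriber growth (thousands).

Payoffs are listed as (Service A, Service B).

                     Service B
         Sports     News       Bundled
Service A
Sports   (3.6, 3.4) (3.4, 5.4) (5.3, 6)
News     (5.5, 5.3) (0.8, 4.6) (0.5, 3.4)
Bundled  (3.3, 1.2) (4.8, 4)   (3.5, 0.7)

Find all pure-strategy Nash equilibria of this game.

(Sports, Bundled); (News, Sports); (Bundled, News)

Service A against Sports: payoffs 3.6, 5.5, 3.3 → best response News.
Service A against News: payoffs 3.4, 0.8, 4.8 → best response Bundled.
Service A against Bundled: payoffs 5.3, 0.5, 3.5 → best response Sports.
Service B against Sports: payoffs 3.4, 5.4, 6 → best response Bundled.
Service B against News: payoffs 5.3, 4.6, 3.4 → best response Sports.
Service B against Bundled: payoffs 1.2, 4, 0.7 → best response News.
Mutual best responses: (Sports, Bundled); (News, Sports); (Bundled, News).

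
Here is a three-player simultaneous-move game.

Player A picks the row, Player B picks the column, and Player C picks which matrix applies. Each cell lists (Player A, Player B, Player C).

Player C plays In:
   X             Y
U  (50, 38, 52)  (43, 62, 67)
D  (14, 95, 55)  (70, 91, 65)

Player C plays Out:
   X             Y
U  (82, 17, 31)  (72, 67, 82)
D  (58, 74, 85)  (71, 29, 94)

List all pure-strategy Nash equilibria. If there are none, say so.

Mark each player's best response to every combination of opponents' strategies; a profile where every player is best-responding is a pure Nash equilibrium.
Player A against (X, In): payoffs 50, 14 → best response U.
Player A against (X, Out): payoffs 82, 58 → best response U.
Player A against (Y, In): payoffs 43, 70 → best response D.
Player A against (Y, Out): payoffs 72, 71 → best response U.
Player B against (U, In): payoffs 38, 62 → best response Y.
Player B against (U, Out): payoffs 17, 67 → best response Y.
Player B against (D, In): payoffs 95, 91 → best response X.
Player B against (D, Out): payoffs 74, 29 → best response X.
Player C against (U, X): payoffs 52, 31 → best response In.
Player C against (U, Y): payoffs 67, 82 → best response Out.
Player C against (D, X): payoffs 55, 85 → best response Out.
Player C against (D, Y): payoffs 65, 94 → best response Out.
Mutual best responses: (U, Y, Out).

(U, Y, Out)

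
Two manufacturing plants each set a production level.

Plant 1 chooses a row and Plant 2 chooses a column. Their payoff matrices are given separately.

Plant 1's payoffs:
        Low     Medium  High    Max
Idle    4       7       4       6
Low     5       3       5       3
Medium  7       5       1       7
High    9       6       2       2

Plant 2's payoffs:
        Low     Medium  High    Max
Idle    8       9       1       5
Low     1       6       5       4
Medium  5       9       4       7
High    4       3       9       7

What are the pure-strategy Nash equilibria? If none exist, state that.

Plant 1 against Low: payoffs 4, 5, 7, 9 → best response High.
Plant 1 against Medium: payoffs 7, 3, 5, 6 → best response Idle.
Plant 1 against High: payoffs 4, 5, 1, 2 → best response Low.
Plant 1 against Max: payoffs 6, 3, 7, 2 → best response Medium.
Plant 2 against Idle: payoffs 8, 9, 1, 5 → best response Medium.
Plant 2 against Low: payoffs 1, 6, 5, 4 → best response Medium.
Plant 2 against Medium: payoffs 5, 9, 4, 7 → best response Medium.
Plant 2 against High: payoffs 4, 3, 9, 7 → best response High.
Mutual best responses: (Idle, Medium).

(Idle, Medium)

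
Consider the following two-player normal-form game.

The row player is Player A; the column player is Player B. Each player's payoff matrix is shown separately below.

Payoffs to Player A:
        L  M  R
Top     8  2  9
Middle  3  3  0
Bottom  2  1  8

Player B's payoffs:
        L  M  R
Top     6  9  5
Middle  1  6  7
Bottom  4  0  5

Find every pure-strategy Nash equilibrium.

There is no pure-strategy Nash equilibrium.

(Top, L): Player B can switch to M (6 → 9). Not NE.
(Top, M): Player A can switch to Middle (2 → 3). Not NE.
(Top, R): Player B can switch to L (5 → 6). Not NE.
(Middle, L): Player A can switch to Top (3 → 8). Not NE.
(Middle, M): Player B can switch to R (6 → 7). Not NE.
(Middle, R): Player A can switch to Top (0 → 9). Not NE.
(The remaining 3 profiles each have a profitable deviation by the same check.)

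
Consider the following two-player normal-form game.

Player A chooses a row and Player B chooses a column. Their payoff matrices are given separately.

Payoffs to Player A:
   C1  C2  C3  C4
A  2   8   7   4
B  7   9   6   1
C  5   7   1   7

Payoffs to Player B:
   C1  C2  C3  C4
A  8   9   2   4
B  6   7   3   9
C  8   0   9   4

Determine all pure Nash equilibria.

There is no pure-strategy Nash equilibrium.

For each player, find the best response to each opponent profile; mutual best responses are the pure NE.
Player A against C1: payoffs 2, 7, 5 → best response B.
Player A against C2: payoffs 8, 9, 7 → best response B.
Player A against C3: payoffs 7, 6, 1 → best response A.
Player A against C4: payoffs 4, 1, 7 → best response C.
Player B against A: payoffs 8, 9, 2, 4 → best response C2.
Player B against B: payoffs 6, 7, 3, 9 → best response C4.
Player B against C: payoffs 8, 0, 9, 4 → best response C3.
No profile is a mutual best response for all players.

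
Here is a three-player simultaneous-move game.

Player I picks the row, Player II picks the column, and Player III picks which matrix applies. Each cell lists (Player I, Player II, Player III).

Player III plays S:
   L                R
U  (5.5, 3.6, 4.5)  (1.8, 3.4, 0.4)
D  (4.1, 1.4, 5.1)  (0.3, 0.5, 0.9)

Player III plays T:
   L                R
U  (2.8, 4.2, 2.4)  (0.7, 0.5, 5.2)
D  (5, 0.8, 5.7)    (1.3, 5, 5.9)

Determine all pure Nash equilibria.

The pure Nash equilibria are (U, L, S) and (D, R, T).

Mark each player's best response to every combination of opponents' strategies; a profile where every player is best-responding is a pure Nash equilibrium.
Player I against (L, S): payoffs 5.5, 4.1 → best response U.
Player I against (L, T): payoffs 2.8, 5 → best response D.
Player I against (R, S): payoffs 1.8, 0.3 → best response U.
Player I against (R, T): payoffs 0.7, 1.3 → best response D.
Player II against (U, S): payoffs 3.6, 3.4 → best response L.
Player II against (U, T): payoffs 4.2, 0.5 → best response L.
Player II against (D, S): payoffs 1.4, 0.5 → best response L.
Player II against (D, T): payoffs 0.8, 5 → best response R.
Player III against (U, L): payoffs 4.5, 2.4 → best response S.
Player III against (U, R): payoffs 0.4, 5.2 → best response T.
Player III against (D, L): payoffs 5.1, 5.7 → best response T.
Player III against (D, R): payoffs 0.9, 5.9 → best response T.
Mutual best responses: (U, L, S); (D, R, T).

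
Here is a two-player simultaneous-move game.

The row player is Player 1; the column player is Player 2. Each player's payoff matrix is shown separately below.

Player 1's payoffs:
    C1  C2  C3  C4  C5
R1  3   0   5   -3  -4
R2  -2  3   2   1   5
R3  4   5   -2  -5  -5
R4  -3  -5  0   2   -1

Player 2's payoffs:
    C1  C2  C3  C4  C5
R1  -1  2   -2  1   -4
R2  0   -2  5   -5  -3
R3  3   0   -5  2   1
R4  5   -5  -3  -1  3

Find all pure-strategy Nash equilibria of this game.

Player 1 against C1: payoffs 3, -2, 4, -3 → best response R3.
Player 1 against C2: payoffs 0, 3, 5, -5 → best response R3.
Player 1 against C3: payoffs 5, 2, -2, 0 → best response R1.
Player 1 against C4: payoffs -3, 1, -5, 2 → best response R4.
Player 1 against C5: payoffs -4, 5, -5, -1 → best response R2.
Player 2 against R1: payoffs -1, 2, -2, 1, -4 → best response C2.
Player 2 against R2: payoffs 0, -2, 5, -5, -3 → best response C3.
Player 2 against R3: payoffs 3, 0, -5, 2, 1 → best response C1.
Player 2 against R4: payoffs 5, -5, -3, -1, 3 → best response C1.
Mutual best responses: (R3, C1).

(R3, C1)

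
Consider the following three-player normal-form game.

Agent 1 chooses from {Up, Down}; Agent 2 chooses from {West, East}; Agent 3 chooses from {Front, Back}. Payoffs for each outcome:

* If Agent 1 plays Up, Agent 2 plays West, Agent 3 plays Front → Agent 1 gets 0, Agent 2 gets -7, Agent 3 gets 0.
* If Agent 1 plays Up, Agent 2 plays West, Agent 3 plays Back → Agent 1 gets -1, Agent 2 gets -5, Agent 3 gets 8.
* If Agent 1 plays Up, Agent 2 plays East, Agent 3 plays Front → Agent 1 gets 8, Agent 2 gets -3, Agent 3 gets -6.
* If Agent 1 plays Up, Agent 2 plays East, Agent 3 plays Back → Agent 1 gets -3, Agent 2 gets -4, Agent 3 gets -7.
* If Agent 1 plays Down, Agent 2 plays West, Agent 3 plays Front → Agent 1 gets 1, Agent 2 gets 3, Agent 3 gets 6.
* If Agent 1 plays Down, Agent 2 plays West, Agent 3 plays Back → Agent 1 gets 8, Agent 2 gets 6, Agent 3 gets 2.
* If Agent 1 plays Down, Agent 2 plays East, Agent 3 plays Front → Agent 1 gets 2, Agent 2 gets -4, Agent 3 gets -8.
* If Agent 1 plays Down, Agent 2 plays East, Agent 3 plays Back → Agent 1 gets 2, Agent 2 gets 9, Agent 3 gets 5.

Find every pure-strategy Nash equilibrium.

(Up, East, Front); (Down, West, Front); (Down, East, Back)

Agent 1 against (West, Front): payoffs 0, 1 → best response Down.
Agent 1 against (West, Back): payoffs -1, 8 → best response Down.
Agent 1 against (East, Front): payoffs 8, 2 → best response Up.
Agent 1 against (East, Back): payoffs -3, 2 → best response Down.
Agent 2 against (Up, Front): payoffs -7, -3 → best response East.
Agent 2 against (Up, Back): payoffs -5, -4 → best response East.
Agent 2 against (Down, Front): payoffs 3, -4 → best response West.
Agent 2 against (Down, Back): payoffs 6, 9 → best response East.
Agent 3 against (Up, West): payoffs 0, 8 → best response Back.
Agent 3 against (Up, East): payoffs -6, -7 → best response Front.
Agent 3 against (Down, West): payoffs 6, 2 → best response Front.
Agent 3 against (Down, East): payoffs -8, 5 → best response Back.
Mutual best responses: (Up, East, Front); (Down, West, Front); (Down, East, Back).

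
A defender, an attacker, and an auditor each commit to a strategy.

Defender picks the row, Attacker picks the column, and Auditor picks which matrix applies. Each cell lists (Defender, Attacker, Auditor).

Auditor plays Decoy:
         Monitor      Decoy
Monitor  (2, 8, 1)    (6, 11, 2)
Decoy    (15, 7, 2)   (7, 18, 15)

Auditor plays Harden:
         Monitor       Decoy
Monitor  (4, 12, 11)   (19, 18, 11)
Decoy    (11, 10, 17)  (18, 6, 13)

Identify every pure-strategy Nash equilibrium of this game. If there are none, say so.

The pure Nash equilibria are (Monitor, Decoy, Harden) and (Decoy, Monitor, Harden) and (Decoy, Decoy, Decoy).

Defender against (Monitor, Decoy): payoffs 2, 15 → best response Decoy.
Defender against (Monitor, Harden): payoffs 4, 11 → best response Decoy.
Defender against (Decoy, Decoy): payoffs 6, 7 → best response Decoy.
Defender against (Decoy, Harden): payoffs 19, 18 → best response Monitor.
Attacker against (Monitor, Decoy): payoffs 8, 11 → best response Decoy.
Attacker against (Monitor, Harden): payoffs 12, 18 → best response Decoy.
Attacker against (Decoy, Decoy): payoffs 7, 18 → best response Decoy.
Attacker against (Decoy, Harden): payoffs 10, 6 → best response Monitor.
Auditor against (Monitor, Monitor): payoffs 1, 11 → best response Harden.
Auditor against (Monitor, Decoy): payoffs 2, 11 → best response Harden.
Auditor against (Decoy, Monitor): payoffs 2, 17 → best response Harden.
Auditor against (Decoy, Decoy): payoffs 15, 13 → best response Decoy.
Mutual best responses: (Monitor, Decoy, Harden); (Decoy, Monitor, Harden); (Decoy, Decoy, Decoy).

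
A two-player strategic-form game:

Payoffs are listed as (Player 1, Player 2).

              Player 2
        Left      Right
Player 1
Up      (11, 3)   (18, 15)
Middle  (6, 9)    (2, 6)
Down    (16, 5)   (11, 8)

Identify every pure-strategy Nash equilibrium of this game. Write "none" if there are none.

The unique pure-strategy Nash equilibrium is (Up, Right).

(Up, Left): Player 1 can switch to Down (11 → 16). Not NE.
(Up, Right): Player 1 gets 18, best alternative 11; Player 2 gets 15, best alternative 3. No profitable deviation — NE.
(Middle, Left): Player 1 can switch to Up (6 → 11). Not NE.
(Middle, Right): Player 1 can switch to Up (2 → 18). Not NE.
(Down, Left): Player 2 can switch to Right (5 → 8). Not NE.
(Down, Right): Player 1 can switch to Up (11 → 18). Not NE.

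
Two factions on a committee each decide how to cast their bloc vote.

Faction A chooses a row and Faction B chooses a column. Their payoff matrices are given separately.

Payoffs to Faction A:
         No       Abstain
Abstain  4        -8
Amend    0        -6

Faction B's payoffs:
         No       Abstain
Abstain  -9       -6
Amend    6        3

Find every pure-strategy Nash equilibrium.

This game has no pure Nash equilibrium.

Mark each player's best response to every combination of opponents' strategies; a profile where every player is best-responding is a pure Nash equilibrium.
Faction A against No: payoffs 4, 0 → best response Abstain.
Faction A against Abstain: payoffs -8, -6 → best response Amend.
Faction B against Abstain: payoffs -9, -6 → best response Abstain.
Faction B against Amend: payoffs 6, 3 → best response No.
No profile is a mutual best response for all players.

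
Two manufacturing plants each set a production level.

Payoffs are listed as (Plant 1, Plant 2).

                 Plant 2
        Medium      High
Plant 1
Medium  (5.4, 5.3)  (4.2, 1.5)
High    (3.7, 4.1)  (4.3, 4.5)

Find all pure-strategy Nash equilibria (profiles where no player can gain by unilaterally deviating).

The pure Nash equilibria are (Medium, Medium) and (High, High).

Check each profile: it is a Nash equilibrium iff no player can strictly gain by switching unilaterally.
(Medium, Medium): Plant 1 gets 5.4, best alternative 3.7; Plant 2 gets 5.3, best alternative 1.5. No profitable deviation — NE.
(Medium, High): Plant 1 can switch to High (4.2 → 4.3). Not NE.
(High, Medium): Plant 1 can switch to Medium (3.7 → 5.4). Not NE.
(High, High): Plant 1 gets 4.3, best alternative 4.2; Plant 2 gets 4.5, best alternative 4.1. No profitable deviation — NE.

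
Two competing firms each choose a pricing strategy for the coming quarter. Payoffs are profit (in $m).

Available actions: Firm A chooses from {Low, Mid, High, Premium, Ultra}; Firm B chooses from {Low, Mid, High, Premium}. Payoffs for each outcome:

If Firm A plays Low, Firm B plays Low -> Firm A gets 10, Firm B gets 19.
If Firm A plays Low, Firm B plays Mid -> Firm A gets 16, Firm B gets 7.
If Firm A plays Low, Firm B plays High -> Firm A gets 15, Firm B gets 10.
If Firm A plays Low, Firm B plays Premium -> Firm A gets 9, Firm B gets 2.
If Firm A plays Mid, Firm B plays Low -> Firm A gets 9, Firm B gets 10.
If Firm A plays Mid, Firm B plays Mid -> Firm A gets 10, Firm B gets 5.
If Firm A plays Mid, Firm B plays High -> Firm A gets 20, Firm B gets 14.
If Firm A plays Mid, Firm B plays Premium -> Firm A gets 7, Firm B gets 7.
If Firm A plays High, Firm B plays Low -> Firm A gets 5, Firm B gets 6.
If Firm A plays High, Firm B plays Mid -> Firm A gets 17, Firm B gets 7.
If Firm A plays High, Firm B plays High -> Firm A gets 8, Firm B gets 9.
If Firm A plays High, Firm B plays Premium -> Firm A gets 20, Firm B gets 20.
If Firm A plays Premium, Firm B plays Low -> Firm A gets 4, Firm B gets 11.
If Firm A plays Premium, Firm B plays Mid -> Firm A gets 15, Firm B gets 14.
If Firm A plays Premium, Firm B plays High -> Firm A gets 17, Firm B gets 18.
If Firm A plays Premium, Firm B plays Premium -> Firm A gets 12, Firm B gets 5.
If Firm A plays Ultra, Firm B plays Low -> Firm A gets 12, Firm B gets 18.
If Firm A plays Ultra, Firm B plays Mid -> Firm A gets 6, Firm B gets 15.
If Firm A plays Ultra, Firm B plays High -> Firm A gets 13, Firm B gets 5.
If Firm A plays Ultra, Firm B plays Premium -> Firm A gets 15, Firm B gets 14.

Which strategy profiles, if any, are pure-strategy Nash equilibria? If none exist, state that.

Pure-strategy Nash equilibria: (Mid, High); (High, Premium); (Ultra, Low)

Firm A against Low: payoffs 10, 9, 5, 4, 12 → best response Ultra.
Firm A against Mid: payoffs 16, 10, 17, 15, 6 → best response High.
Firm A against High: payoffs 15, 20, 8, 17, 13 → best response Mid.
Firm A against Premium: payoffs 9, 7, 20, 12, 15 → best response High.
Firm B against Low: payoffs 19, 7, 10, 2 → best response Low.
Firm B against Mid: payoffs 10, 5, 14, 7 → best response High.
Firm B against High: payoffs 6, 7, 9, 20 → best response Premium.
Firm B against Premium: payoffs 11, 14, 18, 5 → best response High.
Firm B against Ultra: payoffs 18, 15, 5, 14 → best response Low.
Mutual best responses: (Mid, High); (High, Premium); (Ultra, Low).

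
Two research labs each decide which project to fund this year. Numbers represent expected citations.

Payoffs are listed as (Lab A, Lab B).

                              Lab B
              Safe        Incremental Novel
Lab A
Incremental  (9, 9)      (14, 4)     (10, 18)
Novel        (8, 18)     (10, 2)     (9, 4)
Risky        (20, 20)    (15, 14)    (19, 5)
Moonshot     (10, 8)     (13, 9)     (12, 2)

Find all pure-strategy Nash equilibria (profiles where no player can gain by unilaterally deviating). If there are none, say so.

The unique pure-strategy Nash equilibrium is (Risky, Safe).

Lab A against Safe: payoffs 9, 8, 20, 10 → best response Risky.
Lab A against Incremental: payoffs 14, 10, 15, 13 → best response Risky.
Lab A against Novel: payoffs 10, 9, 19, 12 → best response Risky.
Lab B against Incremental: payoffs 9, 4, 18 → best response Novel.
Lab B against Novel: payoffs 18, 2, 4 → best response Safe.
Lab B against Risky: payoffs 20, 14, 5 → best response Safe.
Lab B against Moonshot: payoffs 8, 9, 2 → best response Incremental.
Mutual best responses: (Risky, Safe).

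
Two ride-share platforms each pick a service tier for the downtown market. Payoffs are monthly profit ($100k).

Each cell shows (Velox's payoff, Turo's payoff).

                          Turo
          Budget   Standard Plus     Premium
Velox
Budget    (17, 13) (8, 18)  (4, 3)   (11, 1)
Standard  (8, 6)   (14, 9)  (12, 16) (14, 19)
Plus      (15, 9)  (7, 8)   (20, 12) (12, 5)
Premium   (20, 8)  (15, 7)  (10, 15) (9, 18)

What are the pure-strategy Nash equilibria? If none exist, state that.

For each player, find the best response to each opponent profile; mutual best responses are the pure NE.
Velox against Budget: payoffs 17, 8, 15, 20 → best response Premium.
Velox against Standard: payoffs 8, 14, 7, 15 → best response Premium.
Velox against Plus: payoffs 4, 12, 20, 10 → best response Plus.
Velox against Premium: payoffs 11, 14, 12, 9 → best response Standard.
Turo against Budget: payoffs 13, 18, 3, 1 → best response Standard.
Turo against Standard: payoffs 6, 9, 16, 19 → best response Premium.
Turo against Plus: payoffs 9, 8, 12, 5 → best response Plus.
Turo against Premium: payoffs 8, 7, 15, 18 → best response Premium.
Mutual best responses: (Standard, Premium); (Plus, Plus).

(Standard, Premium), (Plus, Plus)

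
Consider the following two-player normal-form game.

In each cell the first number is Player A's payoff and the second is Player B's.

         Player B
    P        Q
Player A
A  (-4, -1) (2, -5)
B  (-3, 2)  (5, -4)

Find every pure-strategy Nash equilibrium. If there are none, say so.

For each player, find the best response to each opponent profile; mutual best responses are the pure NE.
Player A against P: payoffs -4, -3 → best response B.
Player A against Q: payoffs 2, 5 → best response B.
Player B against A: payoffs -1, -5 → best response P.
Player B against B: payoffs 2, -4 → best response P.
Mutual best responses: (B, P).

Pure NE: (B, P)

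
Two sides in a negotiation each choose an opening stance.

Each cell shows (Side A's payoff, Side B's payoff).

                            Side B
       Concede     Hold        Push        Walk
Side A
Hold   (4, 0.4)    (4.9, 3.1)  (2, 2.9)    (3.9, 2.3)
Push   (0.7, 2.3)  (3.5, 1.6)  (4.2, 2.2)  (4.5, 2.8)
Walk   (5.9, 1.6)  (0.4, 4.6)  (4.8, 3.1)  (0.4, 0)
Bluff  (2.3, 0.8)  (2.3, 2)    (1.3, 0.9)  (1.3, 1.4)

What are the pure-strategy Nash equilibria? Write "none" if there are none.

For each strategy profile, look for a profitable unilateral deviation.
(Hold, Concede): Side A can switch to Walk (4 → 5.9). Not NE.
(Hold, Hold): Side A gets 4.9, best alternative 3.5; Side B gets 3.1, best alternative 2.9. No profitable deviation — NE.
(Hold, Push): Side A can switch to Push (2 → 4.2). Not NE.
(Hold, Walk): Side A can switch to Push (3.9 → 4.5). Not NE.
(Push, Concede): Side A can switch to Hold (0.7 → 4). Not NE.
(Push, Hold): Side A can switch to Hold (3.5 → 4.9). Not NE.
(Push, Push): Side A can switch to Walk (4.2 → 4.8). Not NE.
(Push, Walk): Side A gets 4.5, best alternative 3.9; Side B gets 2.8, best alternative 2.3. No profitable deviation — NE.
(Walk, Concede): Side B can switch to Hold (1.6 → 4.6). Not NE.
(Walk, Hold): Side A can switch to Hold (0.4 → 4.9). Not NE.
(Walk, Push): Side B can switch to Hold (3.1 → 4.6). Not NE.
(Walk, Walk): Side A can switch to Hold (0.4 → 3.9). Not NE.
(The remaining 4 profiles each have a profitable deviation by the same check.)

Pure-strategy Nash equilibria: (Hold, Hold), (Push, Walk)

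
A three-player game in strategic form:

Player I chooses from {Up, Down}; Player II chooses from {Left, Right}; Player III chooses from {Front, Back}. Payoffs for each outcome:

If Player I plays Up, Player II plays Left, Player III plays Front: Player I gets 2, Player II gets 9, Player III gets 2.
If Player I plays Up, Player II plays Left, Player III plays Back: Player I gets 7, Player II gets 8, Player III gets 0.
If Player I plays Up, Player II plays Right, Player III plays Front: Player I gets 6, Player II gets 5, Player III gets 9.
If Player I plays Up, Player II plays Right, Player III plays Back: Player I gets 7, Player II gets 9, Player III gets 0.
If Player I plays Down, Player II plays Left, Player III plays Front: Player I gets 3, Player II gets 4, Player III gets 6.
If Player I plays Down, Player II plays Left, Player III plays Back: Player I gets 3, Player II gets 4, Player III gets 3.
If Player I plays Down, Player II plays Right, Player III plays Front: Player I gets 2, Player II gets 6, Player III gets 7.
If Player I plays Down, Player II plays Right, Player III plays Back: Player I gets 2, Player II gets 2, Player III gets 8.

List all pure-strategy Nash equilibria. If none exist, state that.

Check each profile: it is a Nash equilibrium iff no player can strictly gain by switching unilaterally.
(Up, Left, Front): Player I can switch to Down (2 → 3). Not NE.
(Up, Left, Back): Player II can switch to Right (8 → 9). Not NE.
(Up, Right, Front): Player II can switch to Left (5 → 9). Not NE.
(Up, Right, Back): Player III can switch to Front (0 → 9). Not NE.
(Down, Left, Front): Player II can switch to Right (4 → 6). Not NE.
(Down, Left, Back): Player I can switch to Up (3 → 7). Not NE.
(Down, Right, Front): Player I can switch to Up (2 → 6). Not NE.
(Down, Right, Back): Player I can switch to Up (2 → 7). Not NE.

none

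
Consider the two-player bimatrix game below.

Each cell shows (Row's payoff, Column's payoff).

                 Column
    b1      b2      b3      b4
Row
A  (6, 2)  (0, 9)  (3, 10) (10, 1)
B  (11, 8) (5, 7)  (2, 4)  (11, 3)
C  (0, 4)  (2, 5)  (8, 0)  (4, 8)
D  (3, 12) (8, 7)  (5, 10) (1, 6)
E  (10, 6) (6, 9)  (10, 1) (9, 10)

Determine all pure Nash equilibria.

Row against b1: payoffs 6, 11, 0, 3, 10 → best response B.
Row against b2: payoffs 0, 5, 2, 8, 6 → best response D.
Row against b3: payoffs 3, 2, 8, 5, 10 → best response E.
Row against b4: payoffs 10, 11, 4, 1, 9 → best response B.
Column against A: payoffs 2, 9, 10, 1 → best response b3.
Column against B: payoffs 8, 7, 4, 3 → best response b1.
Column against C: payoffs 4, 5, 0, 8 → best response b4.
Column against D: payoffs 12, 7, 10, 6 → best response b1.
Column against E: payoffs 6, 9, 1, 10 → best response b4.
Mutual best responses: (B, b1).

Pure NE: (B, b1)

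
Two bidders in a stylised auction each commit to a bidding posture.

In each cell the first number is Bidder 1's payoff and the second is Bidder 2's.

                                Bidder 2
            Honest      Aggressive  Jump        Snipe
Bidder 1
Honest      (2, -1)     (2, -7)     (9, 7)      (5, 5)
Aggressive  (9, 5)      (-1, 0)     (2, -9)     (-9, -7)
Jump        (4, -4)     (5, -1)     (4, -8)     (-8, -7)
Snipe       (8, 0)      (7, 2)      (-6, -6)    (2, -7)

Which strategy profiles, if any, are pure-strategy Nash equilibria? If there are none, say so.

(Honest, Jump), (Aggressive, Honest), (Snipe, Aggressive)

(Honest, Honest): Bidder 1 can switch to Aggressive (2 → 9). Not NE.
(Honest, Aggressive): Bidder 1 can switch to Jump (2 → 5). Not NE.
(Honest, Jump): Bidder 1 gets 9, best alternative 4; Bidder 2 gets 7, best alternative 5. No profitable deviation — NE.
(Honest, Snipe): Bidder 2 can switch to Jump (5 → 7). Not NE.
(Aggressive, Honest): Bidder 1 gets 9, best alternative 8; Bidder 2 gets 5, best alternative 0. No profitable deviation — NE.
(Aggressive, Aggressive): Bidder 1 can switch to Honest (-1 → 2). Not NE.
(Aggressive, Jump): Bidder 1 can switch to Honest (2 → 9). Not NE.
(Aggressive, Snipe): Bidder 1 can switch to Honest (-9 → 5). Not NE.
(Snipe, Aggressive): Bidder 1 gets 7, best alternative 5; Bidder 2 gets 2, best alternative 0. No profitable deviation — NE.
(The remaining 7 profiles each have a profitable deviation by the same check.)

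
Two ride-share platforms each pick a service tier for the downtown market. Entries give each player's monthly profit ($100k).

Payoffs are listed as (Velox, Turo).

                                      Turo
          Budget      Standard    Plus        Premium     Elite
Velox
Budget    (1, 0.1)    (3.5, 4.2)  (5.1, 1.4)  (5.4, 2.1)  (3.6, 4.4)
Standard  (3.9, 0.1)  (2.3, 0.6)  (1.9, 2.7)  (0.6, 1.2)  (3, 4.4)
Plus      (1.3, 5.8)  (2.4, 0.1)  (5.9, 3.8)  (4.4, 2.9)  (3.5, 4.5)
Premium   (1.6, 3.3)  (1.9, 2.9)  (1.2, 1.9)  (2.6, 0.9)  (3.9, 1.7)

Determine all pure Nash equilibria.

(Budget, Budget): Velox can switch to Standard (1 → 3.9). Not NE.
(Budget, Standard): Turo can switch to Elite (4.2 → 4.4). Not NE.
(Budget, Plus): Velox can switch to Plus (5.1 → 5.9). Not NE.
(Budget, Premium): Turo can switch to Standard (2.1 → 4.2). Not NE.
(Budget, Elite): Velox can switch to Premium (3.6 → 3.9). Not NE.
(Standard, Budget): Turo can switch to Standard (0.1 → 0.6). Not NE.
(The remaining 14 profiles each have a profitable deviation by the same check.)

No pure-strategy Nash equilibrium.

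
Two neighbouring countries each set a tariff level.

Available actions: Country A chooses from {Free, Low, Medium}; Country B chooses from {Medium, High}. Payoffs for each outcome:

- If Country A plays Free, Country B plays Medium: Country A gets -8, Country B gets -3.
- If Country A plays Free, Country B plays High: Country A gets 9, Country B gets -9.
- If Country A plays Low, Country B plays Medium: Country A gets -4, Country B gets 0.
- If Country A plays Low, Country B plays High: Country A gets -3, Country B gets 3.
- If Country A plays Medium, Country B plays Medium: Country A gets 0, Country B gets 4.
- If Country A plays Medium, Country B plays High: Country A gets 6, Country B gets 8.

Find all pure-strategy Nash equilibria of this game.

Mark each player's best response to every combination of opponents' strategies; a profile where every player is best-responding is a pure Nash equilibrium.
Country A against Medium: payoffs -8, -4, 0 → best response Medium.
Country A against High: payoffs 9, -3, 6 → best response Free.
Country B against Free: payoffs -3, -9 → best response Medium.
Country B against Low: payoffs 0, 3 → best response High.
Country B against Medium: payoffs 4, 8 → best response High.
No profile is a mutual best response for all players.

There is no pure-strategy Nash equilibrium.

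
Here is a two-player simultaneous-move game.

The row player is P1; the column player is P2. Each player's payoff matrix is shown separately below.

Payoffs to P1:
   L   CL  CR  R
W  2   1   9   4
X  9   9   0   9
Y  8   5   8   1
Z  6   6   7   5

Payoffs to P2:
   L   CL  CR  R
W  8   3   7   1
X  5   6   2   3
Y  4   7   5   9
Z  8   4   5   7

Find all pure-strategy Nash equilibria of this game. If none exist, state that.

(X, CL)

Check each profile: it is a Nash equilibrium iff no player can strictly gain by switching unilaterally.
(W, L): P1 can switch to X (2 → 9). Not NE.
(W, CL): P1 can switch to X (1 → 9). Not NE.
(W, CR): P2 can switch to L (7 → 8). Not NE.
(W, R): P1 can switch to X (4 → 9). Not NE.
(X, L): P2 can switch to CL (5 → 6). Not NE.
(X, CL): P1 gets 9, best alternative 6; P2 gets 6, best alternative 5. No profitable deviation — NE.
(X, CR): P1 can switch to W (0 → 9). Not NE.
(X, R): P2 can switch to L (3 → 5). Not NE.
(Y, L): P1 can switch to X (8 → 9). Not NE.
(The remaining 7 profiles each have a profitable deviation by the same check.)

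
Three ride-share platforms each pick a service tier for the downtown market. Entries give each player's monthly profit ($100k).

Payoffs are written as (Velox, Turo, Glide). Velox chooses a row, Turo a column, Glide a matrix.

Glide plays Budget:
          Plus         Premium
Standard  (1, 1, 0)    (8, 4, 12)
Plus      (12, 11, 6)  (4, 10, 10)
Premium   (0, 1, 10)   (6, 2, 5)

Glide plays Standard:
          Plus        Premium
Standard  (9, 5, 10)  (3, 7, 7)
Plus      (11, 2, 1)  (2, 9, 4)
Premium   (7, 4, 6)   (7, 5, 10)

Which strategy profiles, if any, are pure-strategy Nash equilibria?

The pure Nash equilibria are (Standard, Premium, Budget); (Plus, Plus, Budget); (Premium, Premium, Standard).

(Standard, Plus, Budget): Velox can switch to Plus (1 → 12). Not NE.
(Standard, Plus, Standard): Velox can switch to Plus (9 → 11). Not NE.
(Standard, Premium, Budget): Velox gets 8, best alternative 6; Turo gets 4, best alternative 1; Glide gets 12, best alternative 7. No profitable deviation — NE.
(Standard, Premium, Standard): Velox can switch to Premium (3 → 7). Not NE.
(Plus, Plus, Budget): Velox gets 12, best alternative 1; Turo gets 11, best alternative 10; Glide gets 6, best alternative 1. No profitable deviation — NE.
(Plus, Plus, Standard): Turo can switch to Premium (2 → 9). Not NE.
(Plus, Premium, Budget): Velox can switch to Standard (4 → 8). Not NE.
(Plus, Premium, Standard): Velox can switch to Standard (2 → 3). Not NE.
(Premium, Plus, Budget): Velox can switch to Standard (0 → 1). Not NE.
(Premium, Plus, Standard): Velox can switch to Standard (7 → 9). Not NE.
(Premium, Premium, Budget): Velox can switch to Standard (6 → 8). Not NE.
(Premium, Premium, Standard): Velox gets 7, best alternative 3; Turo gets 5, best alternative 4; Glide gets 10, best alternative 5. No profitable deviation — NE.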